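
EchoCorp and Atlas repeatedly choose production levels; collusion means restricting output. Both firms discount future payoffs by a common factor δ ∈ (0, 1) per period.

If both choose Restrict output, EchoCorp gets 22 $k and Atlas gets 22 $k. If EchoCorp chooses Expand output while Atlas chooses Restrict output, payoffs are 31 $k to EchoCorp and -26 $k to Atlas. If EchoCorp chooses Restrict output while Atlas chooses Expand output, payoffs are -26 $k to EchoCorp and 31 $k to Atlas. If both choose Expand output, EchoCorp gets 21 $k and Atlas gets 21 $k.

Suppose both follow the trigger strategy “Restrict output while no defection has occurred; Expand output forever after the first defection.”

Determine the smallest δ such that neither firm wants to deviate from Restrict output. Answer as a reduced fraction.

9/10

22/(1−δ) ≥ 31 + 21δ/(1−δ)
22 ≥ 31 − 10δ
δ ≥ 9/10.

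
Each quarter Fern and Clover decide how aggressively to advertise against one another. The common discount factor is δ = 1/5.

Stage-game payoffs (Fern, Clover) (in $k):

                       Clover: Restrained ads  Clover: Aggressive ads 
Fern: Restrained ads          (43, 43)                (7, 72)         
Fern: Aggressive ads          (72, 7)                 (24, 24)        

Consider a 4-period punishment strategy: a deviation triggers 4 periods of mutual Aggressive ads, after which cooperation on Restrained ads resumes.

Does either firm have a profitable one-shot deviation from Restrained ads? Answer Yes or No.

A one-shot deviation gives 72 now, then 24 for 4 periods, then back to 43.
Gain from deviating: (72−43) today; loss: (43−24) in each of the next 4 periods.
No-deviation condition: (43−24)(δ+…+δ^4) ≥ 72−43, i.e. δ+…+δ^4 ≥ 29/19.
At δ = 1/5: δ+…+δ^4 = 0.2496 < 1.5263.
So cooperation is not sustainable.

Yes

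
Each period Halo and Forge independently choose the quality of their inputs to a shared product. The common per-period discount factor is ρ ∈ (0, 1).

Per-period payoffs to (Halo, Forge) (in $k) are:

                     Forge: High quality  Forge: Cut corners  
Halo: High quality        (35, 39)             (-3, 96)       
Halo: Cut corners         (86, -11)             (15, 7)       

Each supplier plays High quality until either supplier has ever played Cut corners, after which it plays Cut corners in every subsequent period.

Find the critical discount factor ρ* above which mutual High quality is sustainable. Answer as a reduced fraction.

51/71

Halo: cooperation gives 35 each period; deviation gives 86 once then 15 forever.
  35/(1−ρ) ≥ 86 + 15ρ/(1−ρ) ⇒ ρ ≥ 51/71.
Forge: cooperation gives 39 each period; deviation gives 96 once then 7 forever.
  ρ ≥ 57/89.
Both must hold, so the binding constraint is Halo's: ρ ≥ 51/71.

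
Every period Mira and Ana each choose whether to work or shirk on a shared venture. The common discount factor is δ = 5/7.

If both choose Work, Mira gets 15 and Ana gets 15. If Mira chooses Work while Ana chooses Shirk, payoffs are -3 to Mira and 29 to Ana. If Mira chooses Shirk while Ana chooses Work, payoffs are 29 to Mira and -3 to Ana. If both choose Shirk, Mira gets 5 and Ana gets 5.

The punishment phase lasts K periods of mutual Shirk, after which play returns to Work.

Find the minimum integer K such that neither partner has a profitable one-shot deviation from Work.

Need Σ_{k=1}^{K} δ^k ≥ (29−15)/(15−5) = 1.4000 at δ = 5/7.
At K = 2 the sum is 1.2245 < 1.4000; at K = 3 it is 1.5889 ≥ 1.4000.
So the minimum punishment length is K = 3.

3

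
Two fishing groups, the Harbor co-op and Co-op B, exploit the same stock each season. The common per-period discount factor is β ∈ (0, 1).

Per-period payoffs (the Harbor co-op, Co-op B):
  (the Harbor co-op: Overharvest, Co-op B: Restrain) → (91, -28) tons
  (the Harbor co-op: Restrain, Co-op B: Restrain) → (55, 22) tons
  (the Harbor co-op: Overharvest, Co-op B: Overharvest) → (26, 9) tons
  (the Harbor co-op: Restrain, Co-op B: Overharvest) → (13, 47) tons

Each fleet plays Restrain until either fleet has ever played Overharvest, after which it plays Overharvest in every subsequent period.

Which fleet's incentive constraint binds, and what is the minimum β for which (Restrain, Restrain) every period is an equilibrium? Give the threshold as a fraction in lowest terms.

the Harbor co-op's threshold: (91−55)/(91−26) = 36/65.
Co-op B's threshold: (47−22)/(47−9) = 25/38.
36/65 < 25/38, so Co-op B binds and β* = 25/38.

Co-op B; β ≥ 25/38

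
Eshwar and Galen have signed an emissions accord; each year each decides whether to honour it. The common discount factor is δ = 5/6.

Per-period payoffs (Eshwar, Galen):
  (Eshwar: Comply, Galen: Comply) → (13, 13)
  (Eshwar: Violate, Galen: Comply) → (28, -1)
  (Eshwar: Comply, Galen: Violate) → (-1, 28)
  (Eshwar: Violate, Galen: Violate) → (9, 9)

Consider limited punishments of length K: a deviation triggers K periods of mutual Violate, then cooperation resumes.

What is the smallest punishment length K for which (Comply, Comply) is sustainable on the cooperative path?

IC: δ(1−δ^K)/(1−δ) ≥ (28−13)/(13−9) = 15/4.
With δ = 5/6: need 1 − δ^K ≥ 15/4·(1−5/6)/(5/6), i.e. δ^K ≤ 0.2500.
Since (5/6)^7 = 0.2791 and (5/6)^8 = 0.2326, the smallest such K is 8.

8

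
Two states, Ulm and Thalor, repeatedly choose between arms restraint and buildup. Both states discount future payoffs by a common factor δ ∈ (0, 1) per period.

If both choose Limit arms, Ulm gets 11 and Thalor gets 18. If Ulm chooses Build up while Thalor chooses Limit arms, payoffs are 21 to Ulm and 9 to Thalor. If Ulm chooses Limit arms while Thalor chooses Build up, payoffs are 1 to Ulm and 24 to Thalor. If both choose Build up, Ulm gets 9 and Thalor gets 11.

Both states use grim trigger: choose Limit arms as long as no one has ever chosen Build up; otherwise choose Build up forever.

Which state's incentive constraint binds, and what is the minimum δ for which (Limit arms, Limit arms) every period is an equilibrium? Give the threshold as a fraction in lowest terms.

Ulm's threshold: (21−11)/(21−9) = 5/6.
Thalor's threshold: (24−18)/(24−11) = 6/13.
5/6 > 6/13, so Ulm binds and δ* = 5/6.

Ulm; δ ≥ 5/6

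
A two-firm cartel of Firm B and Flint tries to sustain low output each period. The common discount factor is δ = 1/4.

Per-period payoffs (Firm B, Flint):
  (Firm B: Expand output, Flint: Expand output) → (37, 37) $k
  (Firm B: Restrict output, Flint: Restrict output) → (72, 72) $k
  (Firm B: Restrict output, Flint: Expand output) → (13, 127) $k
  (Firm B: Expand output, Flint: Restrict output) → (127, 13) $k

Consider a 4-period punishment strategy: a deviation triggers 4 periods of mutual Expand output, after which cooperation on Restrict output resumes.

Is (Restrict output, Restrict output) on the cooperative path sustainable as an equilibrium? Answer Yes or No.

Comparing payoff streams over the 5 periods until play realigns: cooperate → 72(1+δ+…+δ^4); deviate → 127 + 37(δ+…+δ^4).
Cooperation is sustained iff (72−37)(δ+…+δ^4) ≥ 127−72.
δ+…+δ^4 = 1/4·(1−(1/4)^4)/(1−1/4) = 0.3320, and (127−72)/(72−37) = 1.5714.
0.3320 < 1.5714, so cooperation is not sustainable.

No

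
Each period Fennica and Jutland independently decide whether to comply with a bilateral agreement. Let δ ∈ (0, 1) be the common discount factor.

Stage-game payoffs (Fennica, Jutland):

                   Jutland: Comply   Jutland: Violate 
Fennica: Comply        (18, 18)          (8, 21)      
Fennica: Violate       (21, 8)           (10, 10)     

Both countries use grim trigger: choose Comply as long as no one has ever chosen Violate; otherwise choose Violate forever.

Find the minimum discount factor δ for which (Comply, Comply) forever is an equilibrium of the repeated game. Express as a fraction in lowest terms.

Under grim trigger the critical discount factor is (T−C)/(T−P) with T = 21, C = 18, P = 10.
δ* = (21−18)/(21−10) = 3/11.

3/11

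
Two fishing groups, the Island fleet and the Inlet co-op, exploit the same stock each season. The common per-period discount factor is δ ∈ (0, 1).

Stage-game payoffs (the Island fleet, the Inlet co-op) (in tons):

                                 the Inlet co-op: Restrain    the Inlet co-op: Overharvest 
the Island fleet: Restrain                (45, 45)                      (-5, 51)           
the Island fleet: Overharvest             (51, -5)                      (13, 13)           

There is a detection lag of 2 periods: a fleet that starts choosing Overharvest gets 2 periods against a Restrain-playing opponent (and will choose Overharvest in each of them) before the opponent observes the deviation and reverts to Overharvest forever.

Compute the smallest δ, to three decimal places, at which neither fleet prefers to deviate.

The best deviation is to choose Overharvest for all 2 undetected periods, earning 51 each, then 13 forever once detected.
Deviation value: 51(1−δ^2)/(1−δ) + 13δ^2/(1−δ); cooperation value: 45/(1−δ).
IC: 45 ≥ 51(1−δ^2) + 13δ^2 = 51 − 38δ^2.
So δ^2 ≥ 6/38 = 3/19, giving δ ≥ (3/19)^(1/2) ≈ 0.397.

0.397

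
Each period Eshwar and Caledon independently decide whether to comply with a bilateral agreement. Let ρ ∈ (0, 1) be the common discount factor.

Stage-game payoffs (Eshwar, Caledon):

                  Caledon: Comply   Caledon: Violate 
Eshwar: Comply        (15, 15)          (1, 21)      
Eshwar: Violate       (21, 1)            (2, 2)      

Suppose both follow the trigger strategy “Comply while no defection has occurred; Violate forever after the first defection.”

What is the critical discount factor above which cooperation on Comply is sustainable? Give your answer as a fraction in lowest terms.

Under grim trigger the critical discount factor is (T−C)/(T−P) with T = 21, C = 15, P = 2.
ρ* = (21−15)/(21−2) = 6/19.

6/19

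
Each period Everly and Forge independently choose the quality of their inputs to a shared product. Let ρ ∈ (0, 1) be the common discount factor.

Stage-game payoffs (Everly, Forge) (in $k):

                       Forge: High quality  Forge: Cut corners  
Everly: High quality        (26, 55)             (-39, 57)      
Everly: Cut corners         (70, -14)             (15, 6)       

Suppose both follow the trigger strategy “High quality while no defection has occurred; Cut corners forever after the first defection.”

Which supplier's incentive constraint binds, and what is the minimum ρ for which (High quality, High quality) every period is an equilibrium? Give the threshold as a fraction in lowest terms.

Everly; ρ ≥ 4/5

Everly: cooperation gives 26 each period; deviation gives 70 once then 15 forever.
  26/(1−ρ) ≥ 70 + 15ρ/(1−ρ) ⇒ ρ ≥ 44/55 = 4/5.
Forge: cooperation gives 55 each period; deviation gives 57 once then 6 forever.
  ρ ≥ 2/51.
Both must hold, so the binding constraint is Everly's: ρ ≥ 4/5.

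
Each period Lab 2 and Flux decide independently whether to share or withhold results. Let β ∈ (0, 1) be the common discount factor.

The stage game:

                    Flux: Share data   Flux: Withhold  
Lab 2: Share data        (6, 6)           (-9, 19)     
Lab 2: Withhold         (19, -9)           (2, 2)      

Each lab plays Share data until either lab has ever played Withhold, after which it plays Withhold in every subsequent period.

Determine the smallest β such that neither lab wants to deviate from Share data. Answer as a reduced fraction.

Cooperation forever yields 6 each period: 6/(1−β).
Deviating yields 19 once, then 2 forever: 19 + 2β/(1−β).
No profitable deviation requires 6/(1−β) ≥ 19 + 2β/(1−β).
Multiplying by (1−β): 6 ≥ 19(1−β) + 2β = 19 − 17β.
So 17β ≥ 13, i.e. β ≥ 13/17.

13/17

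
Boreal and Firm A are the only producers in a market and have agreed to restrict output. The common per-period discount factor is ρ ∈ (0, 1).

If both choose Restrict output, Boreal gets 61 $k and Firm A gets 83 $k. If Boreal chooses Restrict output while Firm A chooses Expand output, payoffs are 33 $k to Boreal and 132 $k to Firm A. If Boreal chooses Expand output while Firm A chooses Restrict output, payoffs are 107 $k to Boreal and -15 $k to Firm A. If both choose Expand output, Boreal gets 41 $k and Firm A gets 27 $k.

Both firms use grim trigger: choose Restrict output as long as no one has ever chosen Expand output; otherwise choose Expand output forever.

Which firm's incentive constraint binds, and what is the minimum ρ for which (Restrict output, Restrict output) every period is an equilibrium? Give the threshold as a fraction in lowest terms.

Boreal; ρ ≥ 23/33

Boreal's threshold: (107−61)/(107−41) = 23/33.
Firm A's threshold: (132−83)/(132−27) = 7/15.
23/33 > 7/15, so Boreal binds and ρ* = 23/33.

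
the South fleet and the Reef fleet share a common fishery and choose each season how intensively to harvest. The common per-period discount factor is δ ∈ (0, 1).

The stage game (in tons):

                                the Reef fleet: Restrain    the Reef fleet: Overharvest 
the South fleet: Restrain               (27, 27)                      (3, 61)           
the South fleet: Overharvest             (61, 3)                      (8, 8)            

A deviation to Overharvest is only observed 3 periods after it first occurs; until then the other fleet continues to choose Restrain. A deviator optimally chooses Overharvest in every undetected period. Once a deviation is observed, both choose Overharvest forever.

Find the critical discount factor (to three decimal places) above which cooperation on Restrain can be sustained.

Deviating for the 3 undetected periods gains 61−27 = 34 per period over cooperation, then loses 27−8 = 19 per period forever once punishment starts.
Gain: 34(1 + δ + … + δ^2); loss: 19·δ^3/(1−δ).
No profitable deviation ⇔ 34(1−δ^3) ≤ 19·δ^3, i.e. δ^3 ≥ 34/(34+19) = 34/53.
Hence δ ≥ (34/53)^(1/3) ≈ 0.862.

0.862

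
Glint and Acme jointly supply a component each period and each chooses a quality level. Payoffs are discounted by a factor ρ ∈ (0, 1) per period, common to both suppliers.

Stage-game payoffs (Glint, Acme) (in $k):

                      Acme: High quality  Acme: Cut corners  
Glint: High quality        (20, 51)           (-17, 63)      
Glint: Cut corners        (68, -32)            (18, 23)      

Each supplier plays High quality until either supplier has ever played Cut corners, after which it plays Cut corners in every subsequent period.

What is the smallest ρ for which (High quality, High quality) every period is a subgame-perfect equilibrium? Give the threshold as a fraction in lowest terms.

For Glint: deviation gain 68−20 = 48, per-period punishment loss 20−18 = 2. IC gives ρ ≥ 48/50 = 24/25.
For Acme: gain 12, loss 28 per period, so ρ ≥ 12/40 = 3/10.
The tighter constraint is Glint's, so cooperation needs ρ ≥ 24/25.

24/25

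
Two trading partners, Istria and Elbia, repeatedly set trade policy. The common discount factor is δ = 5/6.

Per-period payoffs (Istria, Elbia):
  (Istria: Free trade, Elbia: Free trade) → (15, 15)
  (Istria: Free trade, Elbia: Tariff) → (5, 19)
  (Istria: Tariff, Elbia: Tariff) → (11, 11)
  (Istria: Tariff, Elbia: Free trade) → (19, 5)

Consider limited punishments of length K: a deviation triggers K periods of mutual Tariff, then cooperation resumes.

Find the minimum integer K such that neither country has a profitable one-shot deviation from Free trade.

No profitable deviation requires (15−11)(δ+…+δ^K) ≥ 19−15, i.e. δ+…+δ^K ≥ 1 ≈ 1.0000.
With δ = 5/6, the partial sums are K=1: 0.8333, K=2: 1.5278.
K = 2 is the first length at which the sum reaches 1.0000.

2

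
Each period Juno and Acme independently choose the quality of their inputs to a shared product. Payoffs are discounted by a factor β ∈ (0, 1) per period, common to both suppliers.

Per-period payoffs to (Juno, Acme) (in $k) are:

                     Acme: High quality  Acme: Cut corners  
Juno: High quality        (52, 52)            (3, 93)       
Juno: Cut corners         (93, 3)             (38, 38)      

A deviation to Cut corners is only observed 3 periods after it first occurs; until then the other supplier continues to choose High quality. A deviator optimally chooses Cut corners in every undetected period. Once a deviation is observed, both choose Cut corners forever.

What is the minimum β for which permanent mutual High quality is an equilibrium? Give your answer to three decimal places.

Deviating for the 3 undetected periods gains 93−52 = 41 per period over cooperation, then loses 52−38 = 14 per period forever once punishment starts.
Gain: 41(1 + β + … + β^2); loss: 14·β^3/(1−β).
No profitable deviation ⇔ 41(1−β^3) ≤ 14·β^3, i.e. β^3 ≥ 41/(41+14) = 41/55.
Hence β ≥ (41/55)^(1/3) ≈ 0.907.

0.907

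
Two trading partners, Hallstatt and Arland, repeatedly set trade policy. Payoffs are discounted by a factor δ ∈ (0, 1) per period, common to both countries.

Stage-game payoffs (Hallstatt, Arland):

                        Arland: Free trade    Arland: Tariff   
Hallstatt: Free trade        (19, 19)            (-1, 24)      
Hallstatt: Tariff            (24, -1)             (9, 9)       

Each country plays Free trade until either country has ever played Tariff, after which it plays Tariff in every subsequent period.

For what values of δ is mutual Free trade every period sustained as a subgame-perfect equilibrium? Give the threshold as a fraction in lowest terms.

Cooperation forever yields 19 each period: 19/(1−δ).
Deviating yields 24 once, then 9 forever: 24 + 9δ/(1−δ).
No profitable deviation requires 19/(1−δ) ≥ 24 + 9δ/(1−δ).
Multiplying by (1−δ): 19 ≥ 24(1−δ) + 9δ = 24 − 15δ.
So 15δ ≥ 5, i.e. δ ≥ 5/15 = 1/3.

1/3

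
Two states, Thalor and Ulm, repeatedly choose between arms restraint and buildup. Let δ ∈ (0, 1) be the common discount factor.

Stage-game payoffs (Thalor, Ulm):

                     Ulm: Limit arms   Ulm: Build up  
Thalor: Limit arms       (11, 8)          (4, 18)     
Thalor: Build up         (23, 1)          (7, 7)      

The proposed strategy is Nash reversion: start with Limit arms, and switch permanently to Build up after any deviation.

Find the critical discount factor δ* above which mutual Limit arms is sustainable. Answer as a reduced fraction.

Thalor: cooperation gives 11 each period; deviation gives 23 once then 7 forever.
  11/(1−δ) ≥ 23 + 7δ/(1−δ) ⇒ δ ≥ 12/16 = 3/4.
Ulm: cooperation gives 8 each period; deviation gives 18 once then 7 forever.
  δ ≥ 10/11.
Both must hold, so the binding constraint is Ulm's: δ ≥ 10/11.

10/11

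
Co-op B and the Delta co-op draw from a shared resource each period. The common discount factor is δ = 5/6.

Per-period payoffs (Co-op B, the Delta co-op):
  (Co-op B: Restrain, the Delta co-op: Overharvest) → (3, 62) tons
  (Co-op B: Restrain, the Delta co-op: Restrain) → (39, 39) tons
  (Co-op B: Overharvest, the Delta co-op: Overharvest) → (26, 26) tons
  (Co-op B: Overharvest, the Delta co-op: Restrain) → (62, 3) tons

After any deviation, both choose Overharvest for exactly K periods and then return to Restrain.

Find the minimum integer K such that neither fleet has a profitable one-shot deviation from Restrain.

No profitable deviation requires (39−26)(δ+…+δ^K) ≥ 62−39, i.e. δ+…+δ^K ≥ 23/13 ≈ 1.7692.
With δ = 5/6, the partial sums are K=1: 0.8333, K=2: 1.5278, K=3: 2.1065.
K = 3 is the first length at which the sum reaches 1.7692.

3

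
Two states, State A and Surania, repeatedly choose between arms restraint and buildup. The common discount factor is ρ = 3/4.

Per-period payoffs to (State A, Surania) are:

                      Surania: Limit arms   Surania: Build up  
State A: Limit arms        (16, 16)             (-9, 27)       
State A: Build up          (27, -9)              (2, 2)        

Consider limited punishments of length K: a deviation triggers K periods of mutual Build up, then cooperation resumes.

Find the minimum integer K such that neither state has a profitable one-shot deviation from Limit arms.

2

No profitable deviation requires (16−2)(ρ+…+ρ^K) ≥ 27−16, i.e. ρ+…+ρ^K ≥ 11/14 ≈ 0.7857.
With ρ = 3/4, the partial sums are K=1: 0.7500, K=2: 1.3125.
K = 2 is the first length at which the sum reaches 0.7857.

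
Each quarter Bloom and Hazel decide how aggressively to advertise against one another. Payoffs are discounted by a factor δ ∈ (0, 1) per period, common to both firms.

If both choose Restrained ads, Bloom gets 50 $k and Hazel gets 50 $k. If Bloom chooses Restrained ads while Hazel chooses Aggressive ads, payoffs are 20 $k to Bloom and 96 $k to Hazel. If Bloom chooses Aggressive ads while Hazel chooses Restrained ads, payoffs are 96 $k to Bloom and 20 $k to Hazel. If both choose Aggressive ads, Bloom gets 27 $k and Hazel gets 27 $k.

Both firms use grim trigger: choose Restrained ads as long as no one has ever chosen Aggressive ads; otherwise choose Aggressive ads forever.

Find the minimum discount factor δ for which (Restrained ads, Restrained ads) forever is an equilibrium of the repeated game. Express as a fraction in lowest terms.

2/3

Under grim trigger the critical discount factor is (T−C)/(T−P) with T = 96, C = 50, P = 27.
δ* = (96−50)/(96−27) = 46/69 = 2/3.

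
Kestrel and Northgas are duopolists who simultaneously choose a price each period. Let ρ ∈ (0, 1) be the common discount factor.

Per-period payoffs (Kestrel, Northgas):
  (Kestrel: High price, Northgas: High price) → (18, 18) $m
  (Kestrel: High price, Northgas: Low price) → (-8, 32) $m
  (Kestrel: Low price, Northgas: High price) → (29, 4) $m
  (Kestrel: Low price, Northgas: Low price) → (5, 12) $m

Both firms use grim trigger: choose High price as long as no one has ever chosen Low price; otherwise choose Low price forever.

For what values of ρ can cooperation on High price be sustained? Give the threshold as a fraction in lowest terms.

7/10

For Kestrel: deviation gain 29−18 = 11, per-period punishment loss 18−5 = 13. IC gives ρ ≥ 11/24.
For Northgas: gain 14, loss 6 per period, so ρ ≥ 14/20 = 7/10.
The tighter constraint is Northgas's, so cooperation needs ρ ≥ 7/10.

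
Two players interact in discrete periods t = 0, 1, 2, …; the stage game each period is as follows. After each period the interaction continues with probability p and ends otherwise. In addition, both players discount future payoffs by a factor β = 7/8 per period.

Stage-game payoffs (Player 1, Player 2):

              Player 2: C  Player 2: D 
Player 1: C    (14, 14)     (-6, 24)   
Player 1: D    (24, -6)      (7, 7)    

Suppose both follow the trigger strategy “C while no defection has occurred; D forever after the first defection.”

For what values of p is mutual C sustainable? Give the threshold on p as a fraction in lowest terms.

Expected continuation weight on next period's payoff is β·p = 7/8·p, which plays the role of the discount factor.
Cooperation requires 7/8·p ≥ (24−14)/(24−7) = 10/17, hence p ≥ 80/119.

80/119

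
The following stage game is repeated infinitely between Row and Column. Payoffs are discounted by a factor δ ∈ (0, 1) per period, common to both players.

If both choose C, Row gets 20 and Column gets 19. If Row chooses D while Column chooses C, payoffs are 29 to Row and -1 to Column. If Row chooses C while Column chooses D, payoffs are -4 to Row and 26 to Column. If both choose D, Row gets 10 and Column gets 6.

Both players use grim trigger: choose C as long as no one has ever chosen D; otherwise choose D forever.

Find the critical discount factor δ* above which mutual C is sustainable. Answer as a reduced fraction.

Row's threshold: (29−20)/(29−10) = 9/19.
Column's threshold: (26−19)/(26−6) = 7/20.
9/19 > 7/20, so Row binds and δ* = 9/19.

9/19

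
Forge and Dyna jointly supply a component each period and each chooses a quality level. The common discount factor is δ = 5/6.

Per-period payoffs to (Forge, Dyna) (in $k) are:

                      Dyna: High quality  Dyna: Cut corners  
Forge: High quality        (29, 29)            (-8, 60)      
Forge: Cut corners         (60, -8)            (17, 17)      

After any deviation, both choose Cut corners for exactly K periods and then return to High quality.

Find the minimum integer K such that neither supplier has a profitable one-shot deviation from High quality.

4

IC: δ(1−δ^K)/(1−δ) ≥ (60−29)/(29−17) = 31/12.
With δ = 5/6: need 1 − δ^K ≥ 31/12·(1−5/6)/(5/6), i.e. δ^K ≤ 0.4833.
Since (5/6)^3 = 0.5787 and (5/6)^4 = 0.4823, the smallest such K is 4.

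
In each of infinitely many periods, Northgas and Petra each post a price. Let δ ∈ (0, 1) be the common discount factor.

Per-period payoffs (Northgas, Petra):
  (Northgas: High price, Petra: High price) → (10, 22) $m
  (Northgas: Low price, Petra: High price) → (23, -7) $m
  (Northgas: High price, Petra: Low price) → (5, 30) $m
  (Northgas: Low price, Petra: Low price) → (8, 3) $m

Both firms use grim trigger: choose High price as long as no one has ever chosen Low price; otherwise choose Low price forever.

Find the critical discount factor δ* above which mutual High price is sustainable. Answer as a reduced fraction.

Northgas's threshold: (23−10)/(23−8) = 13/15.
Petra's threshold: (30−22)/(30−3) = 8/27.
13/15 > 8/27, so Northgas binds and δ* = 13/15.

13/15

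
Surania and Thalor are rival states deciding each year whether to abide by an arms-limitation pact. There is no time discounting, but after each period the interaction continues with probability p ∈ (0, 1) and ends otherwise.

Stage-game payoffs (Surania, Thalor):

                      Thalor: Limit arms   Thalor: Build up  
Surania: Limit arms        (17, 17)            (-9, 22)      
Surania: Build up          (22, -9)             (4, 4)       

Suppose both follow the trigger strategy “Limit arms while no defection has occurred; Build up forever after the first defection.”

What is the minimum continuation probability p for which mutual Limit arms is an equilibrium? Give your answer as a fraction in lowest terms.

Expected cooperation value is 17 + p·17 + p²·17 + … = 17/(1−p); deviation gives 22 + p·4/(1−p).
17 ≥ 22(1−p) + 4p ⇒ 18p ≥ 5 ⇒ p ≥ 5/18.

5/18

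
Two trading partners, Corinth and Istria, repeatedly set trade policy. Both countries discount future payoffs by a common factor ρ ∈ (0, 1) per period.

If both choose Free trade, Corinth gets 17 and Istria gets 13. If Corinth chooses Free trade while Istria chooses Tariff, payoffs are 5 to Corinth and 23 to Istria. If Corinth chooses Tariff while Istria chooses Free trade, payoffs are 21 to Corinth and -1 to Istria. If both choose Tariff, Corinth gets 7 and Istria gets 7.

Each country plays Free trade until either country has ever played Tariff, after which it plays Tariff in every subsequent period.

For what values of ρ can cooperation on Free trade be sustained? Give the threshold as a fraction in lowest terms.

5/8

Corinth's threshold: (21−17)/(21−7) = 2/7.
Istria's threshold: (23−13)/(23−7) = 5/8.
2/7 < 5/8, so Istria binds and ρ* = 5/8.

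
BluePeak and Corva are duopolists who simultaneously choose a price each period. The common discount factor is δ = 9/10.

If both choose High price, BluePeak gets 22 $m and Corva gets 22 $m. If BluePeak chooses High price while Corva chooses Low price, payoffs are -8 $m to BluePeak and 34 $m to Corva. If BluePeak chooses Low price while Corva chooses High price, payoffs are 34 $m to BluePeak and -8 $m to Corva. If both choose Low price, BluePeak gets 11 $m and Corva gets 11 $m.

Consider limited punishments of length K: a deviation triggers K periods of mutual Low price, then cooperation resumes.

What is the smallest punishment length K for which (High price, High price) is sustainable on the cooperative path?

Need Σ_{k=1}^{K} δ^k ≥ (34−22)/(22−11) = 1.0909 at δ = 9/10.
At K = 1 the sum is 0.9000 < 1.0909; at K = 2 it is 1.7100 ≥ 1.0909.
So the minimum punishment length is K = 2.

2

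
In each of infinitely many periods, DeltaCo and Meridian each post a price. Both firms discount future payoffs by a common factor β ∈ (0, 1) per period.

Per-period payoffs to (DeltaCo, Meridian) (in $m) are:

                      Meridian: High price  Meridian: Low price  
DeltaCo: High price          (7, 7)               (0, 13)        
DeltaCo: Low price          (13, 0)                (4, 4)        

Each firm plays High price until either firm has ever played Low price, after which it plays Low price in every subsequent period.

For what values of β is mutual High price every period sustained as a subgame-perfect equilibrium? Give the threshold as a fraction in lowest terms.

Under grim trigger the critical discount factor is (T−C)/(T−P) with T = 13, C = 7, P = 4.
β* = (13−7)/(13−4) = 6/9 = 2/3.

2/3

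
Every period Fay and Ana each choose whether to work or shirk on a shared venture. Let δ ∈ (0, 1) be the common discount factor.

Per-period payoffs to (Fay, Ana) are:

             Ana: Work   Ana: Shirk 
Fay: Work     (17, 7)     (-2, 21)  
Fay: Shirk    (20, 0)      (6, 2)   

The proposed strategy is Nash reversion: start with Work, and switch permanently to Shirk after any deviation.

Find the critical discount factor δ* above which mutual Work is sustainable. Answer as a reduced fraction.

Fay: cooperation gives 17 each period; deviation gives 20 once then 6 forever.
  17/(1−δ) ≥ 20 + 6δ/(1−δ) ⇒ δ ≥ 3/14.
Ana: cooperation gives 7 each period; deviation gives 21 once then 2 forever.
  δ ≥ 14/19.
Both must hold, so the binding constraint is Ana's: δ ≥ 14/19.

14/19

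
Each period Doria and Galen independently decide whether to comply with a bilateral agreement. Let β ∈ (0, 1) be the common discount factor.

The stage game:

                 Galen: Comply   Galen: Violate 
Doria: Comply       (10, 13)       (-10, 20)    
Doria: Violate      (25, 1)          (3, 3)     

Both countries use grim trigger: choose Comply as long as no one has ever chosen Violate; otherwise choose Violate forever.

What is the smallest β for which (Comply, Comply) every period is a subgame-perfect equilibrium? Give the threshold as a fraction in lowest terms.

15/22

Doria's threshold: (25−10)/(25−3) = 15/22.
Galen's threshold: (20−13)/(20−3) = 7/17.
15/22 > 7/17, so Doria binds and β* = 15/22.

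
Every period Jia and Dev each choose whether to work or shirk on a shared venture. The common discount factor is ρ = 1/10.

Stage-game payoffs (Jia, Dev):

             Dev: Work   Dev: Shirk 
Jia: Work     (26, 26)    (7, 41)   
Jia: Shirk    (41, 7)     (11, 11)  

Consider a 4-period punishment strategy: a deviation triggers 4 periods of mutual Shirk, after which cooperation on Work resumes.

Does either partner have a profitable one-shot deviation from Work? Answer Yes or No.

Yes

IC: ρ+…+ρ^4 ≥ (41−26)/(26−11) = 1.
At ρ = 1/10: partial sum = 0.1111 < 1.0000. Cooperation not sustainable.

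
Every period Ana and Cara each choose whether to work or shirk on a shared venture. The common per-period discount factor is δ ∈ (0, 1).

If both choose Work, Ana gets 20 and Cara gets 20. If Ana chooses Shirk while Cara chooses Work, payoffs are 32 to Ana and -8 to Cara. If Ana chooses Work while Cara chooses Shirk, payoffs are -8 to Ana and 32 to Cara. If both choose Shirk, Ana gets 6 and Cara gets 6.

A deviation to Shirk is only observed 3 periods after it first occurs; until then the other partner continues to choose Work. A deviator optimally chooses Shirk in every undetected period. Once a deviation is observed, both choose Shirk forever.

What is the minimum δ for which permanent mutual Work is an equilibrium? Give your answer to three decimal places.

0.773

A deviator earns 32 for 3 periods, then 6 forever; cooperating earns 20 forever. Multiplying the IC by (1−δ):
20 ≥ 32(1−δ^3) + 6δ^3, so 26·δ^3 ≥ 12 and δ^3 ≥ 6/13.
δ ≥ (6/13)^(1/3) ≈ 0.773.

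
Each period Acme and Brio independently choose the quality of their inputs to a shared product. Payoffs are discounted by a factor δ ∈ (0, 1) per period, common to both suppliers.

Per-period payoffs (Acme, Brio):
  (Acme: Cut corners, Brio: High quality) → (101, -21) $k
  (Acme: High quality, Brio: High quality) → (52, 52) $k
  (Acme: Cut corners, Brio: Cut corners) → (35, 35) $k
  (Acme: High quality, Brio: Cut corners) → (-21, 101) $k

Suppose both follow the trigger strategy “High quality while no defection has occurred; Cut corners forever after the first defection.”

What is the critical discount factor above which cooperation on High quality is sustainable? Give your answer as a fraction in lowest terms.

One-period gain from deviating is 101 − 52 = 49. The loss is 52 − 35 = 17 in every subsequent period, with present value 17·δ/(1−δ).
Deviation is unprofitable when 17·δ/(1−δ) ≥ 49, i.e. δ/(1−δ) ≥ 49/17.
Equivalently δ ≥ 49/(49+17) = 49/66.

49/66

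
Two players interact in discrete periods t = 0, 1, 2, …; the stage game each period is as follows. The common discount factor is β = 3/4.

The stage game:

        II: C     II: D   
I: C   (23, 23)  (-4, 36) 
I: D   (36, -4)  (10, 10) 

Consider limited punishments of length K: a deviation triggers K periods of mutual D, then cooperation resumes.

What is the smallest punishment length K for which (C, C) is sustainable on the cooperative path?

2

Need Σ_{k=1}^{K} β^k ≥ (36−23)/(23−10) = 1.0000 at β = 3/4.
At K = 1 the sum is 0.7500 < 1.0000; at K = 2 it is 1.3125 ≥ 1.0000.
So the minimum punishment length is K = 2.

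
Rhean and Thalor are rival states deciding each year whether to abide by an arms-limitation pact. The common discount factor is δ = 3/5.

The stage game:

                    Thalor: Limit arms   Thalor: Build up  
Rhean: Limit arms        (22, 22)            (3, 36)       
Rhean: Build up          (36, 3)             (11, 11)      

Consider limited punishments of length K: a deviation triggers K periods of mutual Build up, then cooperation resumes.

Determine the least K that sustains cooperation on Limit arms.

4

No profitable deviation requires (22−11)(δ+…+δ^K) ≥ 36−22, i.e. δ+…+δ^K ≥ 14/11 ≈ 1.2727.
With δ = 3/5, the partial sums are K=1: 0.6000, K=2: 0.9600, K=3: 1.1760, K=4: 1.3056.
K = 4 is the first length at which the sum reaches 1.2727.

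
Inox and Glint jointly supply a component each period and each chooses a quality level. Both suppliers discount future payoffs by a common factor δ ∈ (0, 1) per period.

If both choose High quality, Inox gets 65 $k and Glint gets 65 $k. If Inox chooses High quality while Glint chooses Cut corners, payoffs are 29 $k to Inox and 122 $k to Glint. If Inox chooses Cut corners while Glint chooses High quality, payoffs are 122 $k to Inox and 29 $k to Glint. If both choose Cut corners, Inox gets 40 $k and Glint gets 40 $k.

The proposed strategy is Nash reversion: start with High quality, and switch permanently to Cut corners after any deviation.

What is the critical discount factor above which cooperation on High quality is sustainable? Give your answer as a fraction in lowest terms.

57/82

One-period gain from deviating is 122 − 65 = 57. The loss is 65 − 40 = 25 in every subsequent period, with present value 25·δ/(1−δ).
Deviation is unprofitable when 25·δ/(1−δ) ≥ 57, i.e. δ/(1−δ) ≥ 57/25.
Equivalently δ ≥ 57/(57+25) = 57/82.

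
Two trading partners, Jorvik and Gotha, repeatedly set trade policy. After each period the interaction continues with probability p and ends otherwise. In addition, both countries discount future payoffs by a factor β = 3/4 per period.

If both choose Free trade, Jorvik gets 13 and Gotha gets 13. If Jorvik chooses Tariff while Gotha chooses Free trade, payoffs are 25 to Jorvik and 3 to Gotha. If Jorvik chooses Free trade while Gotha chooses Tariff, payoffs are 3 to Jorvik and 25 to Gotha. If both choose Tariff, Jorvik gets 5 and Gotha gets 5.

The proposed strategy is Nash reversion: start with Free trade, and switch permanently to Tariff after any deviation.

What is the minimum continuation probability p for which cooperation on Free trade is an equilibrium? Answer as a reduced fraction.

4/5

Expected continuation weight on next period's payoff is β·p = 3/4·p, which plays the role of the discount factor.
Cooperation requires 3/4·p ≥ (25−13)/(25−5) = 3/5, hence p ≥ 4/5.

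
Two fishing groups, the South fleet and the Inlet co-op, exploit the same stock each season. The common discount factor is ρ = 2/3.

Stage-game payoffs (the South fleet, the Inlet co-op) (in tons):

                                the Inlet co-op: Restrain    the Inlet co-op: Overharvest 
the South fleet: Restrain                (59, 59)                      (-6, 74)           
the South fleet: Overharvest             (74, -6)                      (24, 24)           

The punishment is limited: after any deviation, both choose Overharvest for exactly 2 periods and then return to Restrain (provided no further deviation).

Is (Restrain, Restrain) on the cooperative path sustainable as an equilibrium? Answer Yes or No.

Yes

IC: ρ+…+ρ^2 ≥ (74−59)/(59−24) = 3/7.
At ρ = 2/3: partial sum = 1.1111 ≥ 0.4286. Cooperation sustainable.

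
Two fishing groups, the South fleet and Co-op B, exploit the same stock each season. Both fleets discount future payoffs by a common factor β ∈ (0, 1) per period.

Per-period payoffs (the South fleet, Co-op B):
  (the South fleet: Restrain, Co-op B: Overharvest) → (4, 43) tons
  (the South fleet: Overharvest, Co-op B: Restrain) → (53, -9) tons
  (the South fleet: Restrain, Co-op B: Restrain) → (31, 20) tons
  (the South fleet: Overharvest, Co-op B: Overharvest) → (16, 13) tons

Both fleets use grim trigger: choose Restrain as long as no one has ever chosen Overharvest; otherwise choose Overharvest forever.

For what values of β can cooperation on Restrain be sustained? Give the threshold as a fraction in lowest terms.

23/30

the South fleet's threshold: (53−31)/(53−16) = 22/37.
Co-op B's threshold: (43−20)/(43−13) = 23/30.
22/37 < 23/30, so Co-op B binds and β* = 23/30.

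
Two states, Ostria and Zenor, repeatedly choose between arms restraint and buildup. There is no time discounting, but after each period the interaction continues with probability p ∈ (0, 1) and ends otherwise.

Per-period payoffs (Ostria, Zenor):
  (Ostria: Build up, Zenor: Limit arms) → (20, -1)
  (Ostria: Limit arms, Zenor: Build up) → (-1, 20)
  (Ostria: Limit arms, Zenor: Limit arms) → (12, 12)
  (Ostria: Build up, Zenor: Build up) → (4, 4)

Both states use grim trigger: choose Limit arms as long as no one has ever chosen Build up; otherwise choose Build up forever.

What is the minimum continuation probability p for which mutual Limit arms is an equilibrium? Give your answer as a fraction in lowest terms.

1/2

Expected cooperation value is 12 + p·12 + p²·12 + … = 12/(1−p); deviation gives 20 + p·4/(1−p).
12 ≥ 20(1−p) + 4p ⇒ 16p ≥ 8 ⇒ p ≥ 8/16 = 1/2.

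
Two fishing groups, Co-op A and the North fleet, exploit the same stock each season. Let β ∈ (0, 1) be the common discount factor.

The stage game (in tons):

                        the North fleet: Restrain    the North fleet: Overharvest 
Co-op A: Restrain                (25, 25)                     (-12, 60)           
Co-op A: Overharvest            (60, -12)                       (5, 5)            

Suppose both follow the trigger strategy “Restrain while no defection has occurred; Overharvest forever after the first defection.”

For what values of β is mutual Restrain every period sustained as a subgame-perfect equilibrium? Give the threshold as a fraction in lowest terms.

7/11

One-period gain from deviating is 60 − 25 = 35. The loss is 25 − 5 = 20 in every subsequent period, with present value 20·β/(1−β).
Deviation is unprofitable when 20·β/(1−β) ≥ 35, i.e. β/(1−β) ≥ 7/4.
Equivalently β ≥ 35/(35+20) = 7/11.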